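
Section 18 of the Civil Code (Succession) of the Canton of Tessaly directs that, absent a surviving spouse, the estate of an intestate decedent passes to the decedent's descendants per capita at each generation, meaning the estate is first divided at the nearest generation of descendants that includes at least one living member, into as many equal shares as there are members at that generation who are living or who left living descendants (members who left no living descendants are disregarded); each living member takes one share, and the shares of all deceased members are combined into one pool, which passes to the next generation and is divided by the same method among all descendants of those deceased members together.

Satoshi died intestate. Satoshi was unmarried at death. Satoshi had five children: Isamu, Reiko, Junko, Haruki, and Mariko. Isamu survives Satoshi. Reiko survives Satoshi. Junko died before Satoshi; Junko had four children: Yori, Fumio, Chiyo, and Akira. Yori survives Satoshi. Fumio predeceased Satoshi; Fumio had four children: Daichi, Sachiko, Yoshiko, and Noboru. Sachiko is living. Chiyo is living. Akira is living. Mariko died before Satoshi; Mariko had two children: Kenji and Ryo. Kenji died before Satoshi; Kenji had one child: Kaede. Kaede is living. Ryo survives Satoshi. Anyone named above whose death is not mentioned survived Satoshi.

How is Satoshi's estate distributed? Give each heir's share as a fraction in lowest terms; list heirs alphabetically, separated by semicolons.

Akira 1/15; Chiyo 1/15; Daichi 2/75; Haruki 1/5; Isamu 1/5; Kaede 2/75; Noboru 2/75; Reiko 1/5; Ryo 1/15; Sachiko 2/75; Yori 1/15; Yoshiko 2/75

There is no surviving spouse, so the entire estate passes to Satoshi's descendants per capita at each generation.
At generation 1 (Isamu, Reiko, Junko, Haruki, Mariko) there are 5 shares of (1)/5 = 1/5 each.
Living: Isamu, Reiko, and Haruki — each takes 1/5.
Deceased: Junko and Mariko. Their combined 2/5 is pooled and carried to generation 2.
At generation 2 (Yori, Fumio, Chiyo, Akira, Kenji, Ryo) there are 6 shares of (2/5)/6 = 1/15 each.
Living: Yori, Chiyo, Akira, and Ryo — each takes 1/15.
Deceased: Fumio and Kenji. Their combined 2/15 is pooled and carried to generation 3.
At generation 3 (Daichi, Sachiko, Yoshiko, Noboru, Kaede) there are 5 shares of (2/15)/5 = 2/75 each.
Living: Daichi, Sachiko, Yoshiko, Noboru, and Kaede — each takes 2/75.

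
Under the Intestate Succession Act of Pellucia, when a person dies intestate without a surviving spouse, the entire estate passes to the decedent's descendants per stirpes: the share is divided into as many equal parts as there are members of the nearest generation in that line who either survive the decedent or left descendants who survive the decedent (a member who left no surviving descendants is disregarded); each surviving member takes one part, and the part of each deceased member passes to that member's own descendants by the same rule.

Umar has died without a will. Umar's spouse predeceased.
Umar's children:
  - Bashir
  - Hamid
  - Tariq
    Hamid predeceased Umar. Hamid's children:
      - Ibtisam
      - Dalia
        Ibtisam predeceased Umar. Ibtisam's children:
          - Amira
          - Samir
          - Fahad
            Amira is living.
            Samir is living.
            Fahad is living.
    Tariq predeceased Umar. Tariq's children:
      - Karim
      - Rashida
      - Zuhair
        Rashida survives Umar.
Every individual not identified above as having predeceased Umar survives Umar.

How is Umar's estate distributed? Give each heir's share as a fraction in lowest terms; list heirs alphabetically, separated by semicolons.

There is no surviving spouse, so the entire estate passes to Umar's descendants per stirpes.
The estate is divided into 3 equal shares of 1/3 among Bashir, Hamid, Tariq.
Bashir is living and takes 1/3.
Hamid predeceased; the 1/3 allotted to Hamid's branch passes to Hamid's issue by representation.
The 1/3 is divided into 2 equal shares of 1/6 among Ibtisam, Dalia.
Ibtisam predeceased; the 1/6 allotted to Ibtisam's branch passes to Ibtisam's issue by representation.
The 1/6 is divided into 3 equal shares of 1/18 among Amira, Samir, Fahad.
Amira is living and takes 1/18.
Samir is living and takes 1/18.
Fahad is living and takes 1/18.
Dalia is living and takes 1/6.
Tariq predeceased; the 1/3 allotted to Tariq's branch passes to Tariq's issue by representation.
The 1/3 is divided into 3 equal shares of 1/9 among Karim, Rashida, Zuhair.
Karim is living and takes 1/9.
Rashida is living and takes 1/9.
Zuhair is living and takes 1/9.

Amira 1/18; Bashir 1/3; Dalia 1/6; Fahad 1/18; Karim 1/9; Rashida 1/9; Samir 1/18; Zuhair 1/9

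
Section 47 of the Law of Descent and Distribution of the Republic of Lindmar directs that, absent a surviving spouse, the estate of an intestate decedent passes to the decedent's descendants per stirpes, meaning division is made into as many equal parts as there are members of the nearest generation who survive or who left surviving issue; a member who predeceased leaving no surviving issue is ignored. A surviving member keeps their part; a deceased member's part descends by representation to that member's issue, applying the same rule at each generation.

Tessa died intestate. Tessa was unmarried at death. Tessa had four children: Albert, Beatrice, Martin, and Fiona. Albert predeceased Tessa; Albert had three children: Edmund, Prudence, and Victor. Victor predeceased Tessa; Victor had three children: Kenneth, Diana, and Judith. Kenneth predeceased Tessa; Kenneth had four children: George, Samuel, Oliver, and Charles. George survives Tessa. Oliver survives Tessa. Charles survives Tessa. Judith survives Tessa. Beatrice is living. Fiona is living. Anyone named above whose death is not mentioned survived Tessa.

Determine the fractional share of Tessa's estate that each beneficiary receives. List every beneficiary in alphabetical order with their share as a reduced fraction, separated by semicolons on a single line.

Beatrice 1/4; Charles 1/144; Diana 1/36; Edmund 1/12; Fiona 1/4; George 1/144; Judith 1/36; Martin 1/4; Oliver 1/144; Prudence 1/12; Samuel 1/144

There is no surviving spouse, so the entire estate passes to Tessa's descendants per stirpes.
The estate is divided into 4 equal shares of 1/4 among Albert, Beatrice, Martin, Fiona.
Albert predeceased; the 1/4 allotted to Albert's branch passes to Albert's issue by representation.
The 1/4 is divided into 3 equal shares of 1/12 among Edmund, Prudence, Victor.
Edmund is living and takes 1/12.
Prudence is living and takes 1/12.
Victor predeceased; the 1/12 allotted to Victor's branch passes to Victor's issue by representation.
The 1/12 is divided into 3 equal shares of 1/36 among Kenneth, Diana, Judith.
Kenneth predeceased; the 1/36 allotted to Kenneth's branch passes to Kenneth's issue by representation.
The 1/36 is divided into 4 equal shares of 1/144 among George, Samuel, Oliver, Charles.
George is living and takes 1/144.
Samuel is living and takes 1/144.
Oliver is living and takes 1/144.
Charles is living and takes 1/144.
Diana is living and takes 1/36.
Judith is living and takes 1/36.
Beatrice is living and takes 1/4.
Martin is living and takes 1/4.
Fiona is living and takes 1/4.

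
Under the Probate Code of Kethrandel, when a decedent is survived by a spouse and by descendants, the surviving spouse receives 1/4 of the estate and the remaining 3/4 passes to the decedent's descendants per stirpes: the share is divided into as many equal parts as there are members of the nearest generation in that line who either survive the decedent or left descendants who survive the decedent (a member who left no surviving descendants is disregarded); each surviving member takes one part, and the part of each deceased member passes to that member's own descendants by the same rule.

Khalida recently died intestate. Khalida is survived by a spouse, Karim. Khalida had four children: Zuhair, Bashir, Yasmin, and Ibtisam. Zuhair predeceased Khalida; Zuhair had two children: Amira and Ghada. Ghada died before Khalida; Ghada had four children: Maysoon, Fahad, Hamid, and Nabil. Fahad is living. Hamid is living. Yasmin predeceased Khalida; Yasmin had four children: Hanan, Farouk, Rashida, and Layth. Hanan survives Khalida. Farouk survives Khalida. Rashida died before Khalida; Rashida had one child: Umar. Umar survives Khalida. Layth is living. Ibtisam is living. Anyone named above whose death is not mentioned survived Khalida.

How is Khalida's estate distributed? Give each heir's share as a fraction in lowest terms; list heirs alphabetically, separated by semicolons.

Karim, as surviving spouse, takes 1/4.
The remaining 3/4 passes to Khalida's descendants per stirpes.
The 3/4 is divided into 4 equal shares of 3/16 among Zuhair, Bashir, Yasmin, Ibtisam.
Zuhair predeceased; the 3/16 allotted to Zuhair's branch passes to Zuhair's issue by representation.
The 3/16 is divided into 2 equal shares of 3/32 among Amira, Ghada.
Amira is living and takes 3/32.
Ghada predeceased; the 3/32 allotted to Ghada's branch passes to Ghada's issue by representation.
The 3/32 is divided into 4 equal shares of 3/128 among Maysoon, Fahad, Hamid, Nabil.
Maysoon is living and takes 3/128.
Fahad is living and takes 3/128.
Hamid is living and takes 3/128.
Nabil is living and takes 3/128.
Bashir is living and takes 3/16.
Yasmin predeceased; the 3/16 allotted to Yasmin's branch passes to Yasmin's issue by representation.
The 3/16 is divided into 4 equal shares of 3/64 among Hanan, Farouk, Rashida, Layth.
Hanan is living and takes 3/64.
Farouk is living and takes 3/64.
Rashida predeceased; the 3/64 allotted to Rashida's branch passes to Rashida's issue by representation.
Umar is the sole taker at this level and receives the full 3/64.
Layth is living and takes 3/64.
Ibtisam is living and takes 3/16.

Amira 3/32; Bashir 3/16; Fahad 3/128; Farouk 3/64; Hamid 3/128; Hanan 3/64; Ibtisam 3/16; Karim 1/4; Layth 3/64; Maysoon 3/128; Nabil 3/128; Umar 3/64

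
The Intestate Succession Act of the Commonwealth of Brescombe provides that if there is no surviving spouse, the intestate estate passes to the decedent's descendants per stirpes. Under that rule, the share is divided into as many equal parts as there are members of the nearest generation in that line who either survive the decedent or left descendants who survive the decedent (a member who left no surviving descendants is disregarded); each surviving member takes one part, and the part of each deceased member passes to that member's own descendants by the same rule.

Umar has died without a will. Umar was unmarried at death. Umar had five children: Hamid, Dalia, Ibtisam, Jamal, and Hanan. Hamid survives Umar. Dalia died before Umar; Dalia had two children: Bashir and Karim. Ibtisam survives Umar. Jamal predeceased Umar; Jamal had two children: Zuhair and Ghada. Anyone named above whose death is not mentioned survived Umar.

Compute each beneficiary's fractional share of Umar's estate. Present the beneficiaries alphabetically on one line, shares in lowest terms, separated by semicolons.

There is no surviving spouse, so the entire estate passes to Umar's descendants per stirpes.
The estate is divided into 5 equal shares of 1/5 among Hamid, Dalia, Ibtisam, Jamal, Hanan.
Hamid is living and takes 1/5.
Dalia predeceased; the 1/5 allotted to Dalia's branch passes to Dalia's issue by representation.
The 1/5 is divided into 2 equal shares of 1/10 among Bashir, Karim.
Bashir is living and takes 1/10.
Karim is living and takes 1/10.
Ibtisam is living and takes 1/5.
Jamal predeceased; the 1/5 allotted to Jamal's branch passes to Jamal's issue by representation.
The 1/5 is divided into 2 equal shares of 1/10 among Zuhair, Ghada.
Zuhair is living and takes 1/10.
Ghada is living and takes 1/10.
Hanan is living and takes 1/5.

Bashir 1/10; Ghada 1/10; Hamid 1/5; Hanan 1/5; Ibtisam 1/5; Karim 1/10; Zuhair 1/10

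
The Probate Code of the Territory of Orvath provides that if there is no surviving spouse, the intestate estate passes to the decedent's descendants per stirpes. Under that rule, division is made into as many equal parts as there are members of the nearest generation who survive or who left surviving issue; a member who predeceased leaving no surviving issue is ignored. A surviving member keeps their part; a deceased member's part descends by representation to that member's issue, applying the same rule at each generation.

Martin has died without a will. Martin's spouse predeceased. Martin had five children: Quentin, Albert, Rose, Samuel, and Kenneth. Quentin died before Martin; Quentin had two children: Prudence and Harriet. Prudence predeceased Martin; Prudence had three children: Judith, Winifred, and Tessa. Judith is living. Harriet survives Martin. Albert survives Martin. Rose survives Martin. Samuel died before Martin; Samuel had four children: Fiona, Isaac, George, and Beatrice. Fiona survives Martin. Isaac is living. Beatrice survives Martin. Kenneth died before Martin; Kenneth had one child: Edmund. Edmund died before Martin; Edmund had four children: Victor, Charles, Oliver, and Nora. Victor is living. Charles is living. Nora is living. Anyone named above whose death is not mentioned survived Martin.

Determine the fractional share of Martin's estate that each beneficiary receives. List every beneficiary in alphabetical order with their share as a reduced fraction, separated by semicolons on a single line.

There is no surviving spouse, so the entire estate passes to Martin's descendants per stirpes.
The estate is divided into 5 equal shares of 1/5 among Quentin, Albert, Rose, Samuel, Kenneth.
Quentin predeceased; the 1/5 allotted to Quentin's branch passes to Quentin's issue by representation.
The 1/5 is divided into 2 equal shares of 1/10 among Prudence, Harriet.
Prudence predeceased; the 1/10 allotted to Prudence's branch passes to Prudence's issue by representation.
The 1/10 is divided into 3 equal shares of 1/30 among Judith, Winifred, Tessa.
Judith is living and takes 1/30.
Winifred is living and takes 1/30.
Tessa is living and takes 1/30.
Harriet is living and takes 1/10.
Albert is living and takes 1/5.
Rose is living and takes 1/5.
Samuel predeceased; the 1/5 allotted to Samuel's branch passes to Samuel's issue by representation.
The 1/5 is divided into 4 equal shares of 1/20 among Fiona, Isaac, George, Beatrice.
Fiona is living and takes 1/20.
Isaac is living and takes 1/20.
George is living and takes 1/20.
Beatrice is living and takes 1/20.
Kenneth predeceased; the 1/5 allotted to Kenneth's branch passes to Kenneth's issue by representation.
Edmund's line is the sole branch at this level, so the full 1/5 passes to Edmund's issue by representation.
The 1/5 is divided into 4 equal shares of 1/20 among Victor, Charles, Oliver, Nora.
Victor is living and takes 1/20.
Charles is living and takes 1/20.
Oliver is living and takes 1/20.
Nora is living and takes 1/20.

Albert 1/5; Beatrice 1/20; Charles 1/20; Fiona 1/20; George 1/20; Harriet 1/10; Isaac 1/20; Judith 1/30; Nora 1/20; Oliver 1/20; Rose 1/5; Tessa 1/30; Victor 1/20; Winifred 1/30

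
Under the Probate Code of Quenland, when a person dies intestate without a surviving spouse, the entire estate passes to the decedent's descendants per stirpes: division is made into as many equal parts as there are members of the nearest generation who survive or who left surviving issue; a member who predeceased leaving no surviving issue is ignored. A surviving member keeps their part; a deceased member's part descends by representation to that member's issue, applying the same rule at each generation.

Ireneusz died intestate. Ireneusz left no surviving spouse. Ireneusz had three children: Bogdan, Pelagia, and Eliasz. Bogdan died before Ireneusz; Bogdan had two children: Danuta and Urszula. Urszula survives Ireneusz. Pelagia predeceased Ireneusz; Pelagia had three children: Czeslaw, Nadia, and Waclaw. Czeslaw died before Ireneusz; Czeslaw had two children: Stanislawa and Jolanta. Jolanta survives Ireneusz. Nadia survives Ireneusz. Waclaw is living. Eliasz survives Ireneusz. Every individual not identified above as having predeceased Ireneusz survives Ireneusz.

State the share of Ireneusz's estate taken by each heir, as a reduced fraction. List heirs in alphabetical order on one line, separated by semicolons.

There is no surviving spouse, so the entire estate passes to Ireneusz's descendants per stirpes.
The estate is divided into 3 equal shares of 1/3 among Bogdan, Pelagia, Eliasz.
Bogdan predeceased; the 1/3 allotted to Bogdan's branch passes to Bogdan's issue by representation.
The 1/3 is divided into 2 equal shares of 1/6 among Danuta, Urszula.
Danuta is living and takes 1/6.
Urszula is living and takes 1/6.
Pelagia predeceased; the 1/3 allotted to Pelagia's branch passes to Pelagia's issue by representation.
The 1/3 is divided into 3 equal shares of 1/9 among Czeslaw, Nadia, Waclaw.
Czeslaw predeceased; the 1/9 allotted to Czeslaw's branch passes to Czeslaw's issue by representation.
The 1/9 is divided into 2 equal shares of 1/18 among Stanislawa, Jolanta.
Stanislawa is living and takes 1/18.
Jolanta is living and takes 1/18.
Nadia is living and takes 1/9.
Waclaw is living and takes 1/9.
Eliasz is living and takes 1/3.

Danuta 1/6; Eliasz 1/3; Jolanta 1/18; Nadia 1/9; Stanislawa 1/18; Urszula 1/6; Waclaw 1/9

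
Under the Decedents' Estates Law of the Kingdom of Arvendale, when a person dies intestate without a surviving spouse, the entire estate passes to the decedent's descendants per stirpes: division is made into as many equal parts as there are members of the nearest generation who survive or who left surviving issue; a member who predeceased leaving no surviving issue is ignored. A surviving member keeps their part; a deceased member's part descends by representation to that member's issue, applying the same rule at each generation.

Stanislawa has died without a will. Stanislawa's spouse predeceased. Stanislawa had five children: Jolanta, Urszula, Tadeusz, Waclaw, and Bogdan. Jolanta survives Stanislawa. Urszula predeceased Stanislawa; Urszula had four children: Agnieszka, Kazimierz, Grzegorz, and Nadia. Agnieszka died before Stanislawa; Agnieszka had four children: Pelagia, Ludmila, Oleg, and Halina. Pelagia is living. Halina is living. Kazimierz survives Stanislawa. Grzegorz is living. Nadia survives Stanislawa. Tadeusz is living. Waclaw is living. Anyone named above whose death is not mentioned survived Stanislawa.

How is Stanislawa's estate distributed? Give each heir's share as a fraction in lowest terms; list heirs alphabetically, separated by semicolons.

Bogdan 1/5; Grzegorz 1/20; Halina 1/80; Jolanta 1/5; Kazimierz 1/20; Ludmila 1/80; Nadia 1/20; Oleg 1/80; Pelagia 1/80; Tadeusz 1/5; Waclaw 1/5

There is no surviving spouse, so the entire estate passes to Stanislawa's descendants per stirpes.
The estate is divided into 5 equal shares of 1/5 among Jolanta, Urszula, Tadeusz, Waclaw, Bogdan.
Jolanta is living and takes 1/5.
Urszula predeceased; the 1/5 allotted to Urszula's branch passes to Urszula's issue by representation.
The 1/5 is divided into 4 equal shares of 1/20 among Agnieszka, Kazimierz, Grzegorz, Nadia.
Agnieszka predeceased; the 1/20 allotted to Agnieszka's branch passes to Agnieszka's issue by representation.
The 1/20 is divided into 4 equal shares of 1/80 among Pelagia, Ludmila, Oleg, Halina.
Pelagia is living and takes 1/80.
Ludmila is living and takes 1/80.
Oleg is living and takes 1/80.
Halina is living and takes 1/80.
Kazimierz is living and takes 1/20.
Grzegorz is living and takes 1/20.
Nadia is living and takes 1/20.
Tadeusz is living and takes 1/5.
Waclaw is living and takes 1/5.
Bogdan is living and takes 1/5.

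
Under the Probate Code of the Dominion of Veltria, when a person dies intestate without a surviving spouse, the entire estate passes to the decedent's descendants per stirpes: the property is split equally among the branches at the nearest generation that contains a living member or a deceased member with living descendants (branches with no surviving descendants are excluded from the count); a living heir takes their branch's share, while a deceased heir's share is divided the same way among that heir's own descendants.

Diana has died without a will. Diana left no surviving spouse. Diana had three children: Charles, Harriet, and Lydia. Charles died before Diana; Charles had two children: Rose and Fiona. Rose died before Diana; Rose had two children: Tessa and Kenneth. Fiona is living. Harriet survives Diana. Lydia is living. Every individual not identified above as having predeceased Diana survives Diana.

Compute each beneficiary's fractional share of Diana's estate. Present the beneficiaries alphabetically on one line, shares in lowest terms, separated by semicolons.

There is no surviving spouse, so the entire estate passes to Diana's descendants per stirpes.
The estate is divided into 3 equal shares of 1/3 among Charles, Harriet, Lydia.
Charles predeceased; the 1/3 allotted to Charles's branch passes to Charles's issue by representation.
The 1/3 is divided into 2 equal shares of 1/6 among Rose, Fiona.
Rose predeceased; the 1/6 allotted to Rose's branch passes to Rose's issue by representation.
The 1/6 is divided into 2 equal shares of 1/12 among Tessa, Kenneth.
Tessa is living and takes 1/12.
Kenneth is living and takes 1/12.
Fiona is living and takes 1/6.
Harriet is living and takes 1/3.
Lydia is living and takes 1/3.

Fiona 1/6; Harriet 1/3; Kenneth 1/12; Lydia 1/3; Tessa 1/12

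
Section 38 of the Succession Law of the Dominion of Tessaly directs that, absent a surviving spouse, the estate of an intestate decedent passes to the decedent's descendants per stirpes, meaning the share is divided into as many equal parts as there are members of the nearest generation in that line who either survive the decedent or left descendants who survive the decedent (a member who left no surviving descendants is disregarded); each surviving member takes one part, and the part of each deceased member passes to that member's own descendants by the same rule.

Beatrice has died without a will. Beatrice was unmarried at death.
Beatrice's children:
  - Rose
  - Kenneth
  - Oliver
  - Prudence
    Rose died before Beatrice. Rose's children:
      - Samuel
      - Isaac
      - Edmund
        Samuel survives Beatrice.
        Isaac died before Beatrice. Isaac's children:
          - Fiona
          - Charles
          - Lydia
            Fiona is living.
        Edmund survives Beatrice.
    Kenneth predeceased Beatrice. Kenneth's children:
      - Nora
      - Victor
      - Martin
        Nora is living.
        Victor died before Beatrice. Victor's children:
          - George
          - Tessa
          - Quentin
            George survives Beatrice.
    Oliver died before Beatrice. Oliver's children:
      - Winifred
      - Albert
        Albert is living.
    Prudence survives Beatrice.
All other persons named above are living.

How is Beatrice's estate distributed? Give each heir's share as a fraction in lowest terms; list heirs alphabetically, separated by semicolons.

Albert 1/8; Charles 1/36; Edmund 1/12; Fiona 1/36; George 1/36; Lydia 1/36; Martin 1/12; Nora 1/12; Prudence 1/4; Quentin 1/36; Samuel 1/12; Tessa 1/36; Winifred 1/8

There is no surviving spouse, so the entire estate passes to Beatrice's descendants per stirpes.
The estate is divided into 4 equal shares of 1/4 among Rose, Kenneth, Oliver, Prudence.
Rose predeceased; the 1/4 allotted to Rose's branch passes to Rose's issue by representation.
The 1/4 is divided into 3 equal shares of 1/12 among Samuel, Isaac, Edmund.
Samuel is living and takes 1/12.
Isaac predeceased; the 1/12 allotted to Isaac's branch passes to Isaac's issue by representation.
The 1/12 is divided into 3 equal shares of 1/36 among Fiona, Charles, Lydia.
Fiona is living and takes 1/36.
Charles is living and takes 1/36.
Lydia is living and takes 1/36.
Edmund is living and takes 1/12.
Kenneth predeceased; the 1/4 allotted to Kenneth's branch passes to Kenneth's issue by representation.
The 1/4 is divided into 3 equal shares of 1/12 among Nora, Victor, Martin.
Nora is living and takes 1/12.
Victor predeceased; the 1/12 allotted to Victor's branch passes to Victor's issue by representation.
The 1/12 is divided into 3 equal shares of 1/36 among George, Tessa, Quentin.
George is living and takes 1/36.
Tessa is living and takes 1/36.
Quentin is living and takes 1/36.
Martin is living and takes 1/12.
Oliver predeceased; the 1/4 allotted to Oliver's branch passes to Oliver's issue by representation.
The 1/4 is divided into 2 equal shares of 1/8 among Winifred, Albert.
Winifred is living and takes 1/8.
Albert is living and takes 1/8.
Prudence is living and takes 1/4.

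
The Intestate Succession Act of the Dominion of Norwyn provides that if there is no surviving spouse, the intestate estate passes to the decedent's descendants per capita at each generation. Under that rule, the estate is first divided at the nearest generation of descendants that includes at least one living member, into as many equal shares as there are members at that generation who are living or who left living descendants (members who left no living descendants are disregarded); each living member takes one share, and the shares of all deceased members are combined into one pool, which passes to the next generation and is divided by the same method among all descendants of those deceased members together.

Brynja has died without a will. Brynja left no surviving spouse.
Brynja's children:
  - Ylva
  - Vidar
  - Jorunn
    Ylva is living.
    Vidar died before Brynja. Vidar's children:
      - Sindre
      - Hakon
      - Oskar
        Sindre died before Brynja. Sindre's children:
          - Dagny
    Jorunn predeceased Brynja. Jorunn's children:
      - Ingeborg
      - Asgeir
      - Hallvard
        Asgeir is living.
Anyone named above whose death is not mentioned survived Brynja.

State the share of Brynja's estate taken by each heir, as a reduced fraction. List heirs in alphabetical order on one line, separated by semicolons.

Asgeir 1/9; Dagny 1/9; Hakon 1/9; Hallvard 1/9; Ingeborg 1/9; Oskar 1/9; Ylva 1/3

There is no surviving spouse, so the entire estate passes to Brynja's descendants per capita at each generation.
At generation 1 (Ylva, Vidar, Jorunn) there are 3 shares of (1)/3 = 1/3 each.
Living: Ylva — each takes 1/3.
Deceased: Vidar and Jorunn. Their combined 2/3 is pooled and carried to generation 2.
At generation 2 (Sindre, Hakon, Oskar, Ingeborg, Asgeir, Hallvard) there are 6 shares of (2/3)/6 = 1/9 each.
Living: Hakon, Oskar, Ingeborg, Asgeir, and Hallvard — each takes 1/9.
Deceased: Sindre. That 1/9 share is carried to generation 3.
At generation 3 (Dagny) there are 1 shares of (1/9)/1 = 1/9 each.
Living: Dagny — each takes 1/9.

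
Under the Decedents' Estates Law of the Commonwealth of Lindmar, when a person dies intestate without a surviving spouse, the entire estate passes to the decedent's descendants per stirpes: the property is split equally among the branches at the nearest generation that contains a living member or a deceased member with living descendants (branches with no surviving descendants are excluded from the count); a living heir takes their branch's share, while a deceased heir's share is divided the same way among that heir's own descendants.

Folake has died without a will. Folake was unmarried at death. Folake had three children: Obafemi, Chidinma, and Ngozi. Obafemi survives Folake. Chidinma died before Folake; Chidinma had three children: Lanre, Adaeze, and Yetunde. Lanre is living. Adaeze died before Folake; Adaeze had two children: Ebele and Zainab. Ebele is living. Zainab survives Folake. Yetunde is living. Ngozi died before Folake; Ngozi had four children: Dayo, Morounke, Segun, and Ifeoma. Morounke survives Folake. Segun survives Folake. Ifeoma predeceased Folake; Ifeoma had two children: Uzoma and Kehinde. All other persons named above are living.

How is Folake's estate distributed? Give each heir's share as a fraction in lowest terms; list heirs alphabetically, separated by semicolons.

There is no surviving spouse, so the entire estate passes to Folake's descendants per stirpes.
The estate is divided into 3 equal shares of 1/3 among Obafemi, Chidinma, Ngozi.
Obafemi is living and takes 1/3.
Chidinma predeceased; the 1/3 allotted to Chidinma's branch passes to Chidinma's issue by representation.
The 1/3 is divided into 3 equal shares of 1/9 among Lanre, Adaeze, Yetunde.
Lanre is living and takes 1/9.
Adaeze predeceased; the 1/9 allotted to Adaeze's branch passes to Adaeze's issue by representation.
The 1/9 is divided into 2 equal shares of 1/18 among Ebele, Zainab.
Ebele is living and takes 1/18.
Zainab is living and takes 1/18.
Yetunde is living and takes 1/9.
Ngozi predeceased; the 1/3 allotted to Ngozi's branch passes to Ngozi's issue by representation.
The 1/3 is divided into 4 equal shares of 1/12 among Dayo, Morounke, Segun, Ifeoma.
Dayo is living and takes 1/12.
Morounke is living and takes 1/12.
Segun is living and takes 1/12.
Ifeoma predeceased; the 1/12 allotted to Ifeoma's branch passes to Ifeoma's issue by representation.
The 1/12 is divided into 2 equal shares of 1/24 among Uzoma, Kehinde.
Uzoma is living and takes 1/24.
Kehinde is living and takes 1/24.

Dayo 1/12; Ebele 1/18; Kehinde 1/24; Lanre 1/9; Morounke 1/12; Obafemi 1/3; Segun 1/12; Uzoma 1/24; Yetunde 1/9; Zainab 1/18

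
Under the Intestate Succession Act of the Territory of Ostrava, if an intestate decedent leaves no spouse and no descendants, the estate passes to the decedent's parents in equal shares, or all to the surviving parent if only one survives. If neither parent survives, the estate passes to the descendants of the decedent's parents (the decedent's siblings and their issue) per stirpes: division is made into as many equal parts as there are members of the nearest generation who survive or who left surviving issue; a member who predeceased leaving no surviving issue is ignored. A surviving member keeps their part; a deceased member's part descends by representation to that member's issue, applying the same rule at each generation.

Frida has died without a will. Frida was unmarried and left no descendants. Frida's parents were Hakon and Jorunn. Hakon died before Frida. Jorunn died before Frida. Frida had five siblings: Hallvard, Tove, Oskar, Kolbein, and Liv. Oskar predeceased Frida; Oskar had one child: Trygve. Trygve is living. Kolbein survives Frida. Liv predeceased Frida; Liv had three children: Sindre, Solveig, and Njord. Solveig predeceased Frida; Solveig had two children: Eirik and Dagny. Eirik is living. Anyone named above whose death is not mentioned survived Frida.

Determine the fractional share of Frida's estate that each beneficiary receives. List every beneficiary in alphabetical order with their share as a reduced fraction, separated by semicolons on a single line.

Neither parent survives and there are no descendants, so the estate passes to Frida's siblings and their issue per stirpes.
The estate is divided into 5 equal shares of 1/5 among Hallvard, Tove, Oskar, Kolbein, Liv.
Hallvard is living and takes 1/5.
Tove is living and takes 1/5.
Oskar predeceased; the 1/5 allotted to Oskar's branch passes to Oskar's issue by representation.
Trygve is the sole taker at this level and receives the full 1/5.
Kolbein is living and takes 1/5.
Liv predeceased; the 1/5 allotted to Liv's branch passes to Liv's issue by representation.
The 1/5 is divided into 3 equal shares of 1/15 among Sindre, Solveig, Njord.
Sindre is living and takes 1/15.
Solveig predeceased; the 1/15 allotted to Solveig's branch passes to Solveig's issue by representation.
The 1/15 is divided into 2 equal shares of 1/30 among Eirik, Dagny.
Eirik is living and takes 1/30.
Dagny is living and takes 1/30.
Njord is living and takes 1/15.

Dagny 1/30; Eirik 1/30; Hallvard 1/5; Kolbein 1/5; Njord 1/15; Sindre 1/15; Tove 1/5; Trygve 1/5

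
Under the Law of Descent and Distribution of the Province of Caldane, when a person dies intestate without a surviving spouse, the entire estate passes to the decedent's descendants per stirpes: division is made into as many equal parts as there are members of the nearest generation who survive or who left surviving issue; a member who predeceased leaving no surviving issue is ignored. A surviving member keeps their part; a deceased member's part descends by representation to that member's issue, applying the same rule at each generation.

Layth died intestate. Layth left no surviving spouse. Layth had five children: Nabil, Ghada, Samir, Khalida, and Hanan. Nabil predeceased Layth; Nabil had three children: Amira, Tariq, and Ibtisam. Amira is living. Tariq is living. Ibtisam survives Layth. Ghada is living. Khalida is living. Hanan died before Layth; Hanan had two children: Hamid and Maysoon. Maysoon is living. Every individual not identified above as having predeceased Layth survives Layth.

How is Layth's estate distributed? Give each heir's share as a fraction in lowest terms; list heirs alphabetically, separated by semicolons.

Amira 1/15; Ghada 1/5; Hamid 1/10; Ibtisam 1/15; Khalida 1/5; Maysoon 1/10; Samir 1/5; Tariq 1/15

There is no surviving spouse, so the entire estate passes to Layth's descendants per stirpes.
The estate is divided into 5 equal shares of 1/5 among Nabil, Ghada, Samir, Khalida, Hanan.
Nabil predeceased; the 1/5 allotted to Nabil's branch passes to Nabil's issue by representation.
The 1/5 is divided into 3 equal shares of 1/15 among Amira, Tariq, Ibtisam.
Amira is living and takes 1/15.
Tariq is living and takes 1/15.
Ibtisam is living and takes 1/15.
Ghada is living and takes 1/5.
Samir is living and takes 1/5.
Khalida is living and takes 1/5.
Hanan predeceased; the 1/5 allotted to Hanan's branch passes to Hanan's issue by representation.
The 1/5 is divided into 2 equal shares of 1/10 among Hamid, Maysoon.
Hamid is living and takes 1/10.
Maysoon is living and takes 1/10.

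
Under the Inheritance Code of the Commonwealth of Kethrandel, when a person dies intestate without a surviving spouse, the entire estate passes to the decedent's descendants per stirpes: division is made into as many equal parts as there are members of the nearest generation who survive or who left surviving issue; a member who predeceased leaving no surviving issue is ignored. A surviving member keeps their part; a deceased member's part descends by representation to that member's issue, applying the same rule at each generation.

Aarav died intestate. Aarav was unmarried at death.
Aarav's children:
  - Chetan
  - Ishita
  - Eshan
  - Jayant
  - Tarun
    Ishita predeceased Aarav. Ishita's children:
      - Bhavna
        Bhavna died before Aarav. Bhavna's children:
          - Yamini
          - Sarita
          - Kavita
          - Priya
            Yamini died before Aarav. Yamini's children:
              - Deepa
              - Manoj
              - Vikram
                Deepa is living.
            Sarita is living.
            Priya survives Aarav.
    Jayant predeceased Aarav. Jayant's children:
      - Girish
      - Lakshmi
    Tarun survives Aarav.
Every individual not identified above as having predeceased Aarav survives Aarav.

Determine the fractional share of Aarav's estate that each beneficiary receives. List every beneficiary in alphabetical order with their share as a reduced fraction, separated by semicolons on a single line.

Chetan 1/5; Deepa 1/60; Eshan 1/5; Girish 1/10; Kavita 1/20; Lakshmi 1/10; Manoj 1/60; Priya 1/20; Sarita 1/20; Tarun 1/5; Vikram 1/60

There is no surviving spouse, so the entire estate passes to Aarav's descendants per stirpes.
The estate is divided into 5 equal shares of 1/5 among Chetan, Ishita, Eshan, Jayant, Tarun.
Chetan is living and takes 1/5.
Ishita predeceased; the 1/5 allotted to Ishita's branch passes to Ishita's issue by representation.
Bhavna's line is the sole branch at this level, so the full 1/5 passes to Bhavna's issue by representation.
The 1/5 is divided into 4 equal shares of 1/20 among Yamini, Sarita, Kavita, Priya.
Yamini predeceased; the 1/20 allotted to Yamini's branch passes to Yamini's issue by representation.
The 1/20 is divided into 3 equal shares of 1/60 among Deepa, Manoj, Vikram.
Deepa is living and takes 1/60.
Manoj is living and takes 1/60.
Vikram is living and takes 1/60.
Sarita is living and takes 1/20.
Kavita is living and takes 1/20.
Priya is living and takes 1/20.
Eshan is living and takes 1/5.
Jayant predeceased; the 1/5 allotted to Jayant's branch passes to Jayant's issue by representation.
The 1/5 is divided into 2 equal shares of 1/10 among Girish, Lakshmi.
Girish is living and takes 1/10.
Lakshmi is living and takes 1/10.
Tarun is living and takes 1/5.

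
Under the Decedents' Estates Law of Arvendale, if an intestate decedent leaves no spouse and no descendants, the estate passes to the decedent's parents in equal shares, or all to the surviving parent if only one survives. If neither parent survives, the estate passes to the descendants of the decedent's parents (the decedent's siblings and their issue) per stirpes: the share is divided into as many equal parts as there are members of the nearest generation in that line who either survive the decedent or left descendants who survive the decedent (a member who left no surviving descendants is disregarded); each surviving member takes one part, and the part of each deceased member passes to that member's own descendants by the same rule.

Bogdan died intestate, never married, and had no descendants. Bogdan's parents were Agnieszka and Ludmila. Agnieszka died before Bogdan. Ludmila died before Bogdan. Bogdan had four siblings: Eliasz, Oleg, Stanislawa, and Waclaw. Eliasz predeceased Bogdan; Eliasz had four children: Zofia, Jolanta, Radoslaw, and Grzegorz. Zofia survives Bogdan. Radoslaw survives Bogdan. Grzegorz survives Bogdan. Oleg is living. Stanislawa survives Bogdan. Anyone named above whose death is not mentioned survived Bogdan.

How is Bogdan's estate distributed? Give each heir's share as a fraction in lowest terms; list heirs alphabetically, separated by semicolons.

Neither parent survives and there are no descendants, so the estate passes to Bogdan's siblings and their issue per stirpes.
The estate is divided into 4 equal shares of 1/4 among Eliasz, Oleg, Stanislawa, Waclaw.
Eliasz predeceased; the 1/4 allotted to Eliasz's branch passes to Eliasz's issue by representation.
The 1/4 is divided into 4 equal shares of 1/16 among Zofia, Jolanta, Radoslaw, Grzegorz.
Zofia is living and takes 1/16.
Jolanta is living and takes 1/16.
Radoslaw is living and takes 1/16.
Grzegorz is living and takes 1/16.
Oleg is living and takes 1/4.
Stanislawa is living and takes 1/4.
Waclaw is living and takes 1/4.

Grzegorz 1/16; Jolanta 1/16; Oleg 1/4; Radoslaw 1/16; Stanislawa 1/4; Waclaw 1/4; Zofia 1/16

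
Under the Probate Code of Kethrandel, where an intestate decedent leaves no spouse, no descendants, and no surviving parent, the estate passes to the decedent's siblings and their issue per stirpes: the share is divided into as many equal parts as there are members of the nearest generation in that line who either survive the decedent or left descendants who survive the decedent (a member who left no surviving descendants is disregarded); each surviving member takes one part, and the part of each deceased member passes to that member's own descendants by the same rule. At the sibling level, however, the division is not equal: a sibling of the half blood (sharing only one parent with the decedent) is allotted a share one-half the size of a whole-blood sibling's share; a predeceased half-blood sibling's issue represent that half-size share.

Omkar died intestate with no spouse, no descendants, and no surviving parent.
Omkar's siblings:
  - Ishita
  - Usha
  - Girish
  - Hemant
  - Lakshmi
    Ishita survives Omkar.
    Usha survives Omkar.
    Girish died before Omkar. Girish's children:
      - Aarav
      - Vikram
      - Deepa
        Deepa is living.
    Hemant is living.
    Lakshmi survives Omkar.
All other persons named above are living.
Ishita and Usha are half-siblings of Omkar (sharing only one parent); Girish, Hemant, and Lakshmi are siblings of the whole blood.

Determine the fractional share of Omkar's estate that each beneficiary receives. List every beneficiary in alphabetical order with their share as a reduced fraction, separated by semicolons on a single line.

Aarav 1/12; Deepa 1/12; Hemant 1/4; Ishita 1/8; Lakshmi 1/4; Usha 1/8; Vikram 1/12

No spouse, descendants, or parent survives, so the estate passes to Omkar's siblings per stirpes.
Half-blood siblings count for one-half the weight of whole-blood siblings at the initial division.
Dividing 1 in proportion to weights (total weight 4): Ishita (weight 1/2) → 1/8; Usha (weight 1/2) → 1/8; Girish (weight 1) → 1/4; Hemant (weight 1) → 1/4; Lakshmi (weight 1) → 1/4.
Ishita is living and takes 1/8.
Usha is living and takes 1/8.
Girish predeceased; the 1/4 allotted to Girish's branch passes to Girish's issue by representation.
The 1/4 is divided into 3 equal shares of 1/12 among Aarav, Vikram, Deepa.
Aarav is living and takes 1/12.
Vikram is living and takes 1/12.
Deepa is living and takes 1/12.
Hemant is living and takes 1/4.
Lakshmi is living and takes 1/4.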